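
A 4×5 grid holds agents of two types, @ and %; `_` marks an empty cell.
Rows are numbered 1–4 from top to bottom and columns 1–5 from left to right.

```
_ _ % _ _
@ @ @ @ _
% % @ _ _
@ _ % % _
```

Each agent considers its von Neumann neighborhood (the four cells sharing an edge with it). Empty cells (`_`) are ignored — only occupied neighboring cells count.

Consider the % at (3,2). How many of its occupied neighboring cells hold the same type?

Occupied neighbors of (3,2): (2,2)=@, (3,1)=%, (3,3)=@.
Same type (%): 1 of 3.

1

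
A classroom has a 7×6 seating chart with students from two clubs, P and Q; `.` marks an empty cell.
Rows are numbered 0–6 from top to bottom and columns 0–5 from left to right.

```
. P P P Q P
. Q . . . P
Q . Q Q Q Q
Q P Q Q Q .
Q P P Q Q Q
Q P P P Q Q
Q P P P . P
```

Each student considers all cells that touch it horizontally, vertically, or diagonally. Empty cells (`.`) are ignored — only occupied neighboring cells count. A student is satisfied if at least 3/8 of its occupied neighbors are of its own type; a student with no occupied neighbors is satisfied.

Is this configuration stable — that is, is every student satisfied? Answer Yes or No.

No

Row 0: (0,1)P 1/2 satisfied · (0,2)P 2/3 satisfied · (0,3)P 1/2 satisfied · (0,4)Q 0/3 not · (0,5)P 1/2 satisfied
Row 1: (1,1)Q 2/4 satisfied · (1,5)P 1/4 not
Row 2: (2,0)Q 2/3 satisfied · (2,2)Q 4/5 satisfied · (2,3)Q 5/5 satisfied · (2,4)Q 4/5 satisfied · (2,5)Q 2/3 satisfied
Row 3: (3,0)Q 2/4 satisfied · (3,1)P 2/7 not · (3,2)Q 4/7 satisfied · (3,3)Q 7/8 satisfied · (3,4)Q 7/7 satisfied
Row 4: (4,0)Q 2/5 satisfied · (4,1)P 4/8 satisfied · (4,2)P 5/8 satisfied · (4,3)Q 5/8 satisfied · (4,4)Q 6/7 satisfied · (4,5)Q 4/4 satisfied
Row 5: (5,0)Q 2/5 satisfied · (5,1)P 5/8 satisfied · (5,2)P 7/8 satisfied · (5,3)P 4/7 satisfied · (5,4)Q 4/7 satisfied · (5,5)Q 3/4 satisfied
Row 6: (6,0)Q 1/3 not · (6,1)P 3/5 satisfied · (6,2)P 5/5 satisfied · (6,3)P 3/4 satisfied · (6,5)P 0/2 not
For instance (0,4) has only 0/3 same-type neighbors, below 3/8.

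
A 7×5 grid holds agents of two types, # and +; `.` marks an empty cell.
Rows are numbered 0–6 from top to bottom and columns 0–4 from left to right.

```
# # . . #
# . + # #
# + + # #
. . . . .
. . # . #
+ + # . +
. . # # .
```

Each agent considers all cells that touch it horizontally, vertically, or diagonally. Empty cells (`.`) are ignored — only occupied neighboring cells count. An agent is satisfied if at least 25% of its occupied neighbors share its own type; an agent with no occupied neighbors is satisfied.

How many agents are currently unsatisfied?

(0,0)# 2/2 satisfied
(0,1)# 2/3 satisfied
(0,4)# 2/2 satisfied
(1,0)# 3/4 satisfied
(1,2)+ 2/5 satisfied
(1,3)# 4/6 satisfied
(1,4)# 4/4 satisfied
(2,0)# 1/2 satisfied
(2,1)+ 2/4 satisfied
(2,2)+ 2/4 satisfied
(2,3)# 3/5 satisfied
(2,4)# 3/3 satisfied
(4,2)# 1/2 satisfied
(4,4)# 0/1 not
(5,0)+ 1/1 satisfied
(5,1)+ 1/4 satisfied
(5,2)# 3/4 satisfied
(5,4)+ 0/2 not
(6,2)# 2/3 satisfied
(6,3)# 2/3 satisfied
Unsatisfied: (4,4), (5,4) — 2 in total.

2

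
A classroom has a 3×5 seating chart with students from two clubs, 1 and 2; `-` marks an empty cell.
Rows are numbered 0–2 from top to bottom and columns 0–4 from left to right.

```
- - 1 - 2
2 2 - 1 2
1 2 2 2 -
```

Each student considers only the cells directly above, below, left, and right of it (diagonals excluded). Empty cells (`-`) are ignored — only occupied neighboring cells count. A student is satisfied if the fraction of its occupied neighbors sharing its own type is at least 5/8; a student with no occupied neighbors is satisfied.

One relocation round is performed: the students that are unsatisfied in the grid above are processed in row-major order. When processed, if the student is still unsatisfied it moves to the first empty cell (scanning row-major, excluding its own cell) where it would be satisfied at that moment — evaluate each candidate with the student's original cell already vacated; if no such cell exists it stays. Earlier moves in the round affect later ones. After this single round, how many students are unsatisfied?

Initially unsatisfied (in order): (1,0), (1,3), (1,4), (2,0), (2,3).
  (1,0) → (0,0).
  (1,3): no empty cell satisfies it; stays.
  (1,4) → (0,1).
  (2,0) → (0,3).
  (2,3) → (1,0).
Resulting grid:
2 2 1 1 2
2 2 - 1 -
- 2 2 - -
Unsatisfied now: (0,2), (0,4).

2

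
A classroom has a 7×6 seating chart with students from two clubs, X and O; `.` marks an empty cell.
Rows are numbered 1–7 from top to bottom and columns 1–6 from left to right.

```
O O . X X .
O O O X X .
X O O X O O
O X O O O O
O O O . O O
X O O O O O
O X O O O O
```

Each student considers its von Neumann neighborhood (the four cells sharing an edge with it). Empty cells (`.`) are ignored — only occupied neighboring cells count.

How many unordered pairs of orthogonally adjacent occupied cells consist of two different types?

18

Scan each occupied cell's neighbors to the right and below so each pair is counted once.
From row 1: 0 unlike of 6 pairs (running 0/6).
From row 2: 3 unlike of 9 pairs (running 3/15).
From row 3: 6 unlike of 11 pairs (running 9/26).
From row 4: 3 unlike of 10 pairs (running 12/36).
From row 5: 1 unlike of 8 pairs (running 13/44).
From row 6: 3 unlike of 11 pairs (running 16/55).
From row 7: 2 unlike of 5 pairs (running 18/60).
Total adjacent occupied pairs: 60; unlike-type pairs: 18.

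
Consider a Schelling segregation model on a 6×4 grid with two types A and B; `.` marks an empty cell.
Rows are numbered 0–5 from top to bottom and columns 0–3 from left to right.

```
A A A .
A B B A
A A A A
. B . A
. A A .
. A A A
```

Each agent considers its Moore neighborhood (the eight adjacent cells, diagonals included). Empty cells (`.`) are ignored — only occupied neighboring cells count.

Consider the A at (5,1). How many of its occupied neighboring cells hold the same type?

3

Occupied neighbors of (5,1): (4,1)=A, (4,2)=A, (5,2)=A.
Same type (A): 3 of 3.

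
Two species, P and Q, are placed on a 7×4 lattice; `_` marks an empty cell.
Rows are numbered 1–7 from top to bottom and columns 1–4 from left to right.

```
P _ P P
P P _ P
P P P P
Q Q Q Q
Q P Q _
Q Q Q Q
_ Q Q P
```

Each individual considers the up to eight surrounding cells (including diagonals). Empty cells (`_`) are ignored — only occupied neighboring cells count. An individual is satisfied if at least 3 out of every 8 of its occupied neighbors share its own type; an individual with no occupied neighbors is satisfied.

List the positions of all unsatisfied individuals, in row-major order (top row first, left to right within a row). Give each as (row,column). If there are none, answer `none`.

(5,2), (7,4)

Row 1: (1,1)P 2/2 ✓ · (1,3)P 3/3 ✓ · (1,4)P 2/2 ✓
Row 2: (2,1)P 4/4 ✓ · (2,2)P 6/6 ✓ · (2,4)P 4/4 ✓
Row 3: (3,1)P 3/5 ✓ · (3,2)P 4/7 ✓ · (3,3)P 4/7 ✓ · (3,4)P 2/4 ✓
Row 4: (4,1)Q 2/5 ✓ · (4,2)Q 4/8 ✓ · (4,3)Q 3/7 ✓ · (4,4)Q 2/4 ✓
Row 5: (5,1)Q 4/5 ✓ · (5,2)P 0/8 ✗ · (5,3)Q 6/7 ✓
Row 6: (6,1)Q 3/4 ✓ · (6,2)Q 6/7 ✓ · (6,3)Q 5/7 ✓ · (6,4)Q 3/4 ✓
Row 7: (7,2)Q 4/4 ✓ · (7,3)Q 4/5 ✓ · (7,4)P 0/3 ✗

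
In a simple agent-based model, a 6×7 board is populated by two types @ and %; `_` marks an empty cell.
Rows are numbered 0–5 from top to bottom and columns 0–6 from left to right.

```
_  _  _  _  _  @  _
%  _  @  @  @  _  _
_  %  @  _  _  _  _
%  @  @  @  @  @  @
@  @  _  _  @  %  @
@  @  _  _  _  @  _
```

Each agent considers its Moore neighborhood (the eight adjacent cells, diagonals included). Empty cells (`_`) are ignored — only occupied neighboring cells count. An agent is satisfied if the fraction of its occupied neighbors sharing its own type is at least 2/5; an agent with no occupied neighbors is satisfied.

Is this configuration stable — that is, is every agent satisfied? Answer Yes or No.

Row 0: (0,5)@ 1/1 ok
Row 1: (1,0)% 1/1 ok · (1,2)@ 2/3 ok · (1,3)@ 3/3 ok · (1,4)@ 2/2 ok
Row 2: (2,1)% 2/6 unhappy · (2,2)@ 5/6 ok
Row 3: (3,0)% 1/4 unhappy · (3,1)@ 4/6 ok · (3,2)@ 4/5 ok · (3,3)@ 4/4 ok · (3,4)@ 3/4 ok · (3,5)@ 4/5 ok · (3,6)@ 2/3 ok
Row 4: (4,0)@ 4/5 ok · (4,1)@ 5/6 ok · (4,4)@ 4/5 ok · (4,5)% 0/6 unhappy · (4,6)@ 3/4 ok
Row 5: (5,0)@ 3/3 ok · (5,1)@ 3/3 ok · (5,5)@ 2/3 ok
For instance (2,1) has only 2/6 same-type neighbors, below 2/5.

No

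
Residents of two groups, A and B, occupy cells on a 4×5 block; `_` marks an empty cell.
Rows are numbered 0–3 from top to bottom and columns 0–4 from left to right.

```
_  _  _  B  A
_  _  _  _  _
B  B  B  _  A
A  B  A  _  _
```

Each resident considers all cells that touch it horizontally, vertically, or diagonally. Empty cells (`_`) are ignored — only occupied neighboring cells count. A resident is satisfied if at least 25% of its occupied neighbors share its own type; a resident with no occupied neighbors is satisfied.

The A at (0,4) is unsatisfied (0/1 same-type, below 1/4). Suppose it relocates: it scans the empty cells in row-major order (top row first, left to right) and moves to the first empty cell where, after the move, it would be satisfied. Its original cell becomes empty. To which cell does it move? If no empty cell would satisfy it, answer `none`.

Vacating (0,4). Empty cells in order:
  (0,0): 0/0 same-type → satisfied — stop here.

(0,0)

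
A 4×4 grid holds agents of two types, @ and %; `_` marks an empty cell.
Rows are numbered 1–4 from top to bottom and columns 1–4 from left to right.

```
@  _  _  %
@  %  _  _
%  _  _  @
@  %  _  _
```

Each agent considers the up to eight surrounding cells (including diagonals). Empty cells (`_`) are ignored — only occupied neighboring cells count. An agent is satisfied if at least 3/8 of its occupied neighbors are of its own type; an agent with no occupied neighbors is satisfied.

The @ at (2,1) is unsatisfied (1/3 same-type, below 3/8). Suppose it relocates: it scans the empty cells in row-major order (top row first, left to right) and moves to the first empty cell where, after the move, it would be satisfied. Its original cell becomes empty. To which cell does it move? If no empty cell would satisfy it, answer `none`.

(1,2)

Vacating (2,1). Empty cells in order:
  (1,2): 1/2 same-type → satisfied — stop here.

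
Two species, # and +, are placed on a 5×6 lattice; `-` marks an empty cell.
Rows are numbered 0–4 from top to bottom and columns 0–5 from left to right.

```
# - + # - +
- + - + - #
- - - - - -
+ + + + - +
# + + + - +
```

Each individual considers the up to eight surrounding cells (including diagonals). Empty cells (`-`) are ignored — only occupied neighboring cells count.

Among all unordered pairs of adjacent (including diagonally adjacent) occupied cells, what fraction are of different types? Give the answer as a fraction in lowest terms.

Scan each occupied cell's neighbors to the right and below (and the two forward diagonals) so each pair is counted once.
From row 0: 4 unlike of 6 pairs (running 4/6).
From row 3: 2 unlike of 14 pairs (running 6/20).
From row 4: 1 unlike of 3 pairs (running 7/23).
Total adjacent occupied pairs: 23; unlike-type pairs: 7.
7/23 is already in lowest terms.

7/23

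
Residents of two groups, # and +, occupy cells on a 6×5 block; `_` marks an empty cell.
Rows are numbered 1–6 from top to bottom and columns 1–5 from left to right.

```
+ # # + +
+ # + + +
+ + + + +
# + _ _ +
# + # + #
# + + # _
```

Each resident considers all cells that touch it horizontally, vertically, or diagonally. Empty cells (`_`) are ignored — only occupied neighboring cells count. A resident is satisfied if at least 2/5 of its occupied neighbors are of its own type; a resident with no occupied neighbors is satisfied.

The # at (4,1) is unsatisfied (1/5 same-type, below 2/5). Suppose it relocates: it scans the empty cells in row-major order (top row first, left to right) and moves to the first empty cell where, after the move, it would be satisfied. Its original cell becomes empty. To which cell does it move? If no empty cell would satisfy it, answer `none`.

(6,5)

Vacating (4,1). Empty cells in order:
  (4,3): 1/7 same-type → still unsatisfied.
  (4,4): 2/7 same-type → still unsatisfied.
  (6,5): 2/3 same-type → satisfied — stop here.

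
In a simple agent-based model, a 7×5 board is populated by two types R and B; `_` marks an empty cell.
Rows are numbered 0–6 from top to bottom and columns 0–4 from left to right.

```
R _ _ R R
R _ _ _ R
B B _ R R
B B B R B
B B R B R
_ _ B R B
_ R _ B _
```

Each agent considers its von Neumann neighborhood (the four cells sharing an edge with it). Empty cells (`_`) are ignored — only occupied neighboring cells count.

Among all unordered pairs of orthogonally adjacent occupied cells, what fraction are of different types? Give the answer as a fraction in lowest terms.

Scan each occupied cell's neighbors to the right and below so each pair is counted once.
Row 0: R(0,0)–R(1,0)= R(0,3)–R(0,4)= R(0,4)–R(1,4)=  → 0/3 unlike.
Row 1: R(1,0)–B(2,0)≠ R(1,4)–R(2,4)=  → 1/2 unlike.
Row 2: B(2,0)–B(2,1)= B(2,0)–B(3,0)= B(2,1)–B(3,1)= R(2,3)–R(2,4)= R(2,3)–R(3,3)= R(2,4)–B(3,4)≠  → 1/6 unlike.
Row 3: B(3,0)–B(3,1)= B(3,0)–B(4,0)= B(3,1)–B(3,2)= B(3,1)–B(4,1)= B(3,2)–R(3,3)≠ B(3,2)–R(4,2)≠ R(3,3)–B(3,4)≠ R(3,3)–B(4,3)≠ B(3,4)–R(4,4)≠  → 5/9 unlike.
Row 4: B(4,0)–B(4,1)= B(4,1)–R(4,2)≠ R(4,2)–B(4,3)≠ R(4,2)–B(5,2)≠ B(4,3)–R(4,4)≠ B(4,3)–R(5,3)≠ R(4,4)–B(5,4)≠  → 6/7 unlike.
Row 5: B(5,2)–R(5,3)≠ R(5,3)–B(5,4)≠ R(5,3)–B(6,3)≠  → 3/3 unlike.
Total adjacent occupied pairs: 30; unlike-type pairs: 16.
16/30 reduces to 8/15.

8/15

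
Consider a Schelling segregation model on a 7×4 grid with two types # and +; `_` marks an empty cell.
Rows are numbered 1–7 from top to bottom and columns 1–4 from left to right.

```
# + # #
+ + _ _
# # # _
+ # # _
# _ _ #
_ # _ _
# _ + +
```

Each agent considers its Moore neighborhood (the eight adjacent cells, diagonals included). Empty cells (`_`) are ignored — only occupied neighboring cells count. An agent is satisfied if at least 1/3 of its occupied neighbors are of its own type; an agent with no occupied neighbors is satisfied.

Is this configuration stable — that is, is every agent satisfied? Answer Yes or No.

Row 1: (1,1)# 0/3 unhappy · (1,2)+ 2/4 ok · (1,3)# 1/3 ok · (1,4)# 1/1 ok
Row 2: (2,1)+ 2/5 ok · (2,2)+ 2/7 unhappy
Row 3: (3,1)# 2/5 ok · (3,2)# 4/7 ok · (3,3)# 3/4 ok
Row 4: (4,1)+ 0/4 unhappy · (4,2)# 5/6 ok · (4,3)# 4/4 ok
Row 5: (5,1)# 2/3 ok · (5,4)# 1/1 ok
Row 6: (6,2)# 2/3 ok
Row 7: (7,1)# 1/1 ok · (7,3)+ 1/2 ok · (7,4)+ 1/1 ok
For instance (1,1) has only 0/3 same-type neighbors, below 1/3.

No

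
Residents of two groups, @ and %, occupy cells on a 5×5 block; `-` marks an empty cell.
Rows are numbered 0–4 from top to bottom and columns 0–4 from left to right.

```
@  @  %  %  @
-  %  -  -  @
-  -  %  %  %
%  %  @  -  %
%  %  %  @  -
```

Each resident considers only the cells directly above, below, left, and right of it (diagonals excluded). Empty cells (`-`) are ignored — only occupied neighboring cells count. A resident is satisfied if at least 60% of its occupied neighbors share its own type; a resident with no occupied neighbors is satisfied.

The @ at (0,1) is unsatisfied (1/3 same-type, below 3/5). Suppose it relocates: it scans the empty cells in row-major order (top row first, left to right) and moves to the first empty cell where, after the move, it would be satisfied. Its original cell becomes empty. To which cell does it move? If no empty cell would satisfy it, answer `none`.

none

Vacating (0,1). Empty cells in order:
  (1,0): 1/2 same-type → still unsatisfied.
  (1,2): 0/3 same-type → still unsatisfied.
  (1,3): 1/3 same-type → still unsatisfied.
  (2,0): 0/1 same-type → still unsatisfied.
  (2,1): 0/3 same-type → still unsatisfied.
  (3,3): 2/4 same-type → still unsatisfied.
  (4,4): 1/2 same-type → still unsatisfied.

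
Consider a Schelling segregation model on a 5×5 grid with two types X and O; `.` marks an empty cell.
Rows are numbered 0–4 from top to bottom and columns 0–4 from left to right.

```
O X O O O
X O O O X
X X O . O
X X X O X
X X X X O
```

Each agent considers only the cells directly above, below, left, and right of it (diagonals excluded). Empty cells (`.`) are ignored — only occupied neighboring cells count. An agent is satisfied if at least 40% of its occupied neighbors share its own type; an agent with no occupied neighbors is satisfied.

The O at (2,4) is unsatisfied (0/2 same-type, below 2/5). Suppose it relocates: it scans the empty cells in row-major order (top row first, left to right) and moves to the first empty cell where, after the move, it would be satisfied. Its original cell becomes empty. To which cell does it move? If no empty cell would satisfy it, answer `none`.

(2,3)

Vacating (2,4). Empty cells in order:
  (2,3): 3/3 same-type → satisfied — stop here.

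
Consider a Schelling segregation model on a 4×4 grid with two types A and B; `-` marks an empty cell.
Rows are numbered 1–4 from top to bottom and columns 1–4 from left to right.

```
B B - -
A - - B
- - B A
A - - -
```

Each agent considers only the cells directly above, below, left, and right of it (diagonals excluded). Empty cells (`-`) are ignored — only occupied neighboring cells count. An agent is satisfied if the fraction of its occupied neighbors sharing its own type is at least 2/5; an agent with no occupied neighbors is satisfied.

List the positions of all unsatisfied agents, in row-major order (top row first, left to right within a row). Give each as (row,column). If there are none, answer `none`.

(2,1), (2,4), (3,3), (3,4)

(1,1)B 1/2 ok
(1,2)B 1/1 ok
(2,1)A 0/1 unhappy
(2,4)B 0/1 unhappy
(3,3)B 0/1 unhappy
(3,4)A 0/2 unhappy
(4,1)A 0/0 ok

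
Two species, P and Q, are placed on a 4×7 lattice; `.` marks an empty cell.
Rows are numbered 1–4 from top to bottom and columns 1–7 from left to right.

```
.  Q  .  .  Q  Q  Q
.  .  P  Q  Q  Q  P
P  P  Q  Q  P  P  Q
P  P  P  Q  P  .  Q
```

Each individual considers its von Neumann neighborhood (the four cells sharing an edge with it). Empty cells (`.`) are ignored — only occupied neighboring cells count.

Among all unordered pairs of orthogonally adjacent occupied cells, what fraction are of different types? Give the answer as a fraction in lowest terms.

13/30

Scan each occupied cell's neighbors to the right and below so each pair is counted once.
Row 1: Q(1,5)–Q(1,6)= Q(1,5)–Q(2,5)= Q(1,6)–Q(1,7)= Q(1,6)–Q(2,6)= Q(1,7)–P(2,7)≠  → 1/5 unlike.
Row 2: P(2,3)–Q(2,4)≠ P(2,3)–Q(3,3)≠ Q(2,4)–Q(2,5)= Q(2,4)–Q(3,4)= Q(2,5)–Q(2,6)= Q(2,5)–P(3,5)≠ Q(2,6)–P(2,7)≠ Q(2,6)–P(3,6)≠ P(2,7)–Q(3,7)≠  → 6/9 unlike.
Row 3: P(3,1)–P(3,2)= P(3,1)–P(4,1)= P(3,2)–Q(3,3)≠ P(3,2)–P(4,2)= Q(3,3)–Q(3,4)= Q(3,3)–P(4,3)≠ Q(3,4)–P(3,5)≠ Q(3,4)–Q(4,4)= P(3,5)–P(3,6)= P(3,5)–P(4,5)= P(3,6)–Q(3,7)≠ Q(3,7)–Q(4,7)=  → 4/12 unlike.
Row 4: P(4,1)–P(4,2)= P(4,2)–P(4,3)= P(4,3)–Q(4,4)≠ Q(4,4)–P(4,5)≠  → 2/4 unlike.
Total adjacent occupied pairs: 30; unlike-type pairs: 13.
13/30 is already in lowest terms.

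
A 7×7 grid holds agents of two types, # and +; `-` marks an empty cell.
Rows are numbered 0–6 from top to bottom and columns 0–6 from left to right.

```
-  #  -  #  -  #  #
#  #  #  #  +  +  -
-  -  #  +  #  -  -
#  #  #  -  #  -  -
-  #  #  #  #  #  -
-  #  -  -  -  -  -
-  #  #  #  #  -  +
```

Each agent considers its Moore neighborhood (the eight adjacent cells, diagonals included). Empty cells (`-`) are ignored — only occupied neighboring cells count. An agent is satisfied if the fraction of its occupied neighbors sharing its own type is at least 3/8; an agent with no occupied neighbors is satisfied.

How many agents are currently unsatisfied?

(0,1)# 3/3 ✓
(0,3)# 2/3 ✓
(0,5)# 1/3 ✗
(0,6)# 1/2 ✓
(1,0)# 2/2 ✓
(1,1)# 4/4 ✓
(1,2)# 5/6 ✓
(1,3)# 4/6 ✓
(1,4)+ 2/6 ✗
(1,5)+ 1/4 ✗
(2,2)# 5/6 ✓
(2,3)+ 1/7 ✗
(2,4)# 2/5 ✓
(3,0)# 2/2 ✓
(3,1)# 5/5 ✓
(3,2)# 5/6 ✓
(3,4)# 4/5 ✓
(4,1)# 5/5 ✓
(4,2)# 5/5 ✓
(4,3)# 4/4 ✓
(4,4)# 3/3 ✓
(4,5)# 2/2 ✓
(5,1)# 4/4 ✓
(6,1)# 2/2 ✓
(6,2)# 3/3 ✓
(6,3)# 2/2 ✓
(6,4)# 1/1 ✓
(6,6)+ 0/0 ✓
Unsatisfied: (0,5), (1,4), (1,5), (2,3) — 4 in total.

4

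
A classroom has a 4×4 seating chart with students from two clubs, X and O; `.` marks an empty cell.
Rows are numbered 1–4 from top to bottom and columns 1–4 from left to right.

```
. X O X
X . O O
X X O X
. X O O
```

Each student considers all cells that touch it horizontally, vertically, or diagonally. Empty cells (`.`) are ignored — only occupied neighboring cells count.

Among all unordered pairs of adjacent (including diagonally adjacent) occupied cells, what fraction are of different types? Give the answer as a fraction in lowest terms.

15/29

Scan each occupied cell's neighbors to the right and below (and the two forward diagonals) so each pair is counted once.
From row 1: 5 unlike of 8 pairs (running 5/8).
From row 2: 3 unlike of 8 pairs (running 8/16).
From row 3: 6 unlike of 11 pairs (running 14/27).
From row 4: 1 unlike of 2 pairs (running 15/29).
Total adjacent occupied pairs: 29; unlike-type pairs: 15.
15/29 is already in lowest terms.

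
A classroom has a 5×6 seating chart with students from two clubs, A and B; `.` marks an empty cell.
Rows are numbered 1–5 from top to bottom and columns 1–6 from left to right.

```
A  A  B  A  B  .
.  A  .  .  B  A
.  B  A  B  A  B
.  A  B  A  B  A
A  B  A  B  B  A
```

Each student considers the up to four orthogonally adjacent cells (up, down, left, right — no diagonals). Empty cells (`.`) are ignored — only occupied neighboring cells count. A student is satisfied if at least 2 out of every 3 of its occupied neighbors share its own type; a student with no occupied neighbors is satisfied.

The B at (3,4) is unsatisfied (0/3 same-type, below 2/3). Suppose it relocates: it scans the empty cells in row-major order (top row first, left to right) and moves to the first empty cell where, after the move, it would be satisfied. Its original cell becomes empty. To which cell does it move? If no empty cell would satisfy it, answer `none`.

(3,1)

Vacating (3,4). Empty cells in order:
  (1,6): 1/2 same-type → still unsatisfied.
  (2,1): 0/2 same-type → still unsatisfied.
  (2,3): 1/3 same-type → still unsatisfied.
  (2,4): 1/2 same-type → still unsatisfied.
  (3,1): 1/1 same-type → satisfied — stop here.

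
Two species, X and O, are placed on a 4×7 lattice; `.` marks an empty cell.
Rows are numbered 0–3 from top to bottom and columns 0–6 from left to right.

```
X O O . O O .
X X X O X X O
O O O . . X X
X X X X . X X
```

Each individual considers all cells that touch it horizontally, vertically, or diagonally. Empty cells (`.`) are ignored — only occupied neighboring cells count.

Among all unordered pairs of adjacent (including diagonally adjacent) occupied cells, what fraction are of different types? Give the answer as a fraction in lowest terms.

6/11

Scan each occupied cell's neighbors to the right and below (and the two forward diagonals) so each pair is counted once.
Row 0: X(0,0)–O(0,1)≠ X(0,0)–X(1,0)= X(0,0)–X(1,1)= O(0,1)–O(0,2)= O(0,1)–X(1,1)≠ O(0,1)–X(1,2)≠ O(0,1)–X(1,0)≠ O(0,2)–X(1,2)≠ O(0,2)–O(1,3)= O(0,2)–X(1,1)≠ O(0,4)–O(0,5)= O(0,4)–X(1,4)≠ O(0,4)–X(1,5)≠ O(0,4)–O(1,3)= O(0,5)–X(1,5)≠ O(0,5)–O(1,6)= O(0,5)–X(1,4)≠  → 10/17 unlike.
Row 1: X(1,0)–X(1,1)= X(1,0)–O(2,0)≠ X(1,0)–O(2,1)≠ X(1,1)–X(1,2)= X(1,1)–O(2,1)≠ X(1,1)–O(2,2)≠ X(1,1)–O(2,0)≠ X(1,2)–O(1,3)≠ X(1,2)–O(2,2)≠ X(1,2)–O(2,1)≠ O(1,3)–X(1,4)≠ O(1,3)–O(2,2)= X(1,4)–X(1,5)= X(1,4)–X(2,5)= X(1,5)–O(1,6)≠ X(1,5)–X(2,5)= X(1,5)–X(2,6)= O(1,6)–X(2,6)≠ O(1,6)–X(2,5)≠  → 12/19 unlike.
Row 2: O(2,0)–O(2,1)= O(2,0)–X(3,0)≠ O(2,0)–X(3,1)≠ O(2,1)–O(2,2)= O(2,1)–X(3,1)≠ O(2,1)–X(3,2)≠ O(2,1)–X(3,0)≠ O(2,2)–X(3,2)≠ O(2,2)–X(3,3)≠ O(2,2)–X(3,1)≠ X(2,5)–X(2,6)= X(2,5)–X(3,5)= X(2,5)–X(3,6)= X(2,6)–X(3,6)= X(2,6)–X(3,5)=  → 8/15 unlike.
Row 3: X(3,0)–X(3,1)= X(3,1)–X(3,2)= X(3,2)–X(3,3)= X(3,5)–X(3,6)=  → 0/4 unlike.
Total adjacent occupied pairs: 55; unlike-type pairs: 30.
30/55 reduces to 6/11.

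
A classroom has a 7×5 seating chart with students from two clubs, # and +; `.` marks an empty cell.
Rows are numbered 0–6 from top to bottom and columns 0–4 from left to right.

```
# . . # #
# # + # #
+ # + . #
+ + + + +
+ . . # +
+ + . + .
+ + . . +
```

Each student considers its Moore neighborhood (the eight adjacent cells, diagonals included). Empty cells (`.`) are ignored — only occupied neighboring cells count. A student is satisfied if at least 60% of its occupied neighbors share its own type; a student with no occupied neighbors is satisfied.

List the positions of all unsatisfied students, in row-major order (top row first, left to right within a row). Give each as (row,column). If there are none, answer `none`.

Row 0: (0,0)# 2/2 satisfied · (0,3)# 3/4 satisfied · (0,4)# 3/3 satisfied
Row 1: (1,0)# 3/4 satisfied · (1,1)# 3/6 not · (1,2)+ 1/5 not · (1,3)# 4/6 satisfied · (1,4)# 4/4 satisfied
Row 2: (2,0)+ 2/5 not · (2,1)# 2/8 not · (2,2)+ 4/7 not · (2,4)# 2/4 not
Row 3: (3,0)+ 3/4 satisfied · (3,1)+ 5/6 satisfied · (3,2)+ 3/5 satisfied · (3,3)+ 4/6 satisfied · (3,4)+ 2/4 not
Row 4: (4,0)+ 4/4 satisfied · (4,3)# 0/5 not · (4,4)+ 3/4 satisfied
Row 5: (5,0)+ 4/4 satisfied · (5,1)+ 4/4 satisfied · (5,3)+ 2/3 satisfied
Row 6: (6,0)+ 3/3 satisfied · (6,1)+ 3/3 satisfied · (6,4)+ 1/1 satisfied

(1,1), (1,2), (2,0), (2,1), (2,2), (2,4), (3,4), (4,3)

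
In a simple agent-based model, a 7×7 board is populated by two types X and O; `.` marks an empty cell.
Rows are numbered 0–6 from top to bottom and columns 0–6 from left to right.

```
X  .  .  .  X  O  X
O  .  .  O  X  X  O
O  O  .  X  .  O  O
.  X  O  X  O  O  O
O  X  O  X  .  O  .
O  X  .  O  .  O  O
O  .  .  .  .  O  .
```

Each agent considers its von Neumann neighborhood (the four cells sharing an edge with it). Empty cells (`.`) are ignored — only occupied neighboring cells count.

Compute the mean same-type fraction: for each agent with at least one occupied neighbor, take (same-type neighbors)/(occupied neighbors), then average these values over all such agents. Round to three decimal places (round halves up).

0.544

Row 0: (0,0)X 0/1 · (0,4)X 1/2 · (0,5)O 0/3 · (0,6)X 0/2
Row 1: (1,0)O 1/2 · (1,3)O 0/2 · (1,4)X 2/3 · (1,5)X 1/4 · (1,6)O 1/3
Row 2: (2,0)O 2/2 · (2,1)O 1/2 · (2,3)X 1/2 · (2,5)O 2/3 · (2,6)O 3/3
Row 3: (3,1)X 1/3 · (3,2)O 1/3 · (3,3)X 2/4 · (3,4)O 1/2 · (3,5)O 4/4 · (3,6)O 2/2
Row 4: (4,0)O 1/2 · (4,1)X 2/4 · (4,2)O 1/3 · (4,3)X 1/3 · (4,5)O 2/2
Row 5: (5,0)O 2/3 · (5,1)X 1/2 · (5,3)O 0/1 · (5,5)O 3/3 · (5,6)O 1/1
Row 6: (6,0)O 1/1 · (6,5)O 1/1
Sum over 32 agents: 0/1 + 1/2 + 0/3 + 0/2 + 1/2 + 0/2 + 2/3 + 1/4 + 1/3 + 2/2 + 1/2 + 1/2 + 2/3 + 3/3 + 1/3 + 1/3 + 2/4 + 1/2 + 4/4 + 2/2 + 1/2 + 2/4 + 1/3 + 1/3 + 2/2 + 2/3 + 1/2 + 0/1 + 3/3 + 1/1 + 1/1 + 1/1 = 209/12; mean = 209/12 ÷ 32 = 209/384 = 0.544270… → 0.544.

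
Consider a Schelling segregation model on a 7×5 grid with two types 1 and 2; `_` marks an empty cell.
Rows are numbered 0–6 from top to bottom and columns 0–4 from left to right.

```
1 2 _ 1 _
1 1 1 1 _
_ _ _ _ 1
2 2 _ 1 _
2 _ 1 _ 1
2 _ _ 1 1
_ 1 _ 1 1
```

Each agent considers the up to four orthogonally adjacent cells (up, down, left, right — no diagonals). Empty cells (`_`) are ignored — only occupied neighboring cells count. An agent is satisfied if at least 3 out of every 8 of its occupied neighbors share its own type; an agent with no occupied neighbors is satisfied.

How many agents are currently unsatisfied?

1

(0,0)1 1/2 satisfied
(0,1)2 0/2 not
(0,3)1 1/1 satisfied
(1,0)1 2/2 satisfied
(1,1)1 2/3 satisfied
(1,2)1 2/2 satisfied
(1,3)1 2/2 satisfied
(2,4)1 0/0 satisfied
(3,0)2 2/2 satisfied
(3,1)2 1/1 satisfied
(3,3)1 0/0 satisfied
(4,0)2 2/2 satisfied
(4,2)1 0/0 satisfied
(4,4)1 1/1 satisfied
(5,0)2 1/1 satisfied
(5,3)1 2/2 satisfied
(5,4)1 3/3 satisfied
(6,1)1 0/0 satisfied
(6,3)1 2/2 satisfied
(6,4)1 2/2 satisfied
Unsatisfied: (0,1) — 1 in total.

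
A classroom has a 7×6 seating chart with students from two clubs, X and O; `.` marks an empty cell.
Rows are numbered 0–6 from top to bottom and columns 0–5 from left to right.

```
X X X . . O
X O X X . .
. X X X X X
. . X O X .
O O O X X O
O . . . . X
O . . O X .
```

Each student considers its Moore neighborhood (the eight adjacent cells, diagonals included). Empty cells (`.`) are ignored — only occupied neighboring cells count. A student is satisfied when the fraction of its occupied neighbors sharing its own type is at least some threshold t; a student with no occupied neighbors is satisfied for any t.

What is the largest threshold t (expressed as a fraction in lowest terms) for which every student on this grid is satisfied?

0/1

Row 0: (0,0)X 2/3 · (0,1)X 4/5 · (0,2)X 3/4 · (0,5)O — no occupied neighbors
Row 1: (1,0)X 3/4 · (1,1)O 0/7 · (1,2)X 6/7 · (1,3)X 5/5
Row 2: (2,1)X 4/5 · (2,2)X 5/7 · (2,3)X 6/7 · (2,4)X 4/5 · (2,5)X 2/2
Row 3: (3,2)X 4/7 · (3,3)O 1/8 · (3,4)X 5/7
Row 4: (4,0)O 2/2 · (4,1)O 3/4 · (4,2)O 2/4 · (4,3)X 3/5 · (4,4)X 3/5 · (4,5)O 0/3
Row 5: (5,0)O 3/3 · (5,5)X 2/3
Row 6: (6,0)O 1/1 · (6,3)O 0/1 · (6,4)X 1/2
The smallest same-type fraction is 0/7 at (1,1), which reduces to 0/1. Any threshold above that leaves this student unsatisfied.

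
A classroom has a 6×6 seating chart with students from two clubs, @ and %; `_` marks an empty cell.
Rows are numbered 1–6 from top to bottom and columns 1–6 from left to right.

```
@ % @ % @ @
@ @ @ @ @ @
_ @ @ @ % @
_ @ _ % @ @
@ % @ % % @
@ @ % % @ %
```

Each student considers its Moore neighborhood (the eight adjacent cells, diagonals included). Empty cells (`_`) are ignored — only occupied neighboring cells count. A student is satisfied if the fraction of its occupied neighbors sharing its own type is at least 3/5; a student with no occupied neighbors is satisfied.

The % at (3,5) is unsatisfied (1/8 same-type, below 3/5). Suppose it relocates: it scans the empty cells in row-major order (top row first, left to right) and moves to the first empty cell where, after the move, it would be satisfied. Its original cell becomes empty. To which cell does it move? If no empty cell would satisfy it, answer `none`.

Vacating (3,5). Empty cells in order:
  (3,1): 0/4 same-type → still unsatisfied.
  (4,1): 1/4 same-type → still unsatisfied.
  (4,3): 3/8 same-type → still unsatisfied.

none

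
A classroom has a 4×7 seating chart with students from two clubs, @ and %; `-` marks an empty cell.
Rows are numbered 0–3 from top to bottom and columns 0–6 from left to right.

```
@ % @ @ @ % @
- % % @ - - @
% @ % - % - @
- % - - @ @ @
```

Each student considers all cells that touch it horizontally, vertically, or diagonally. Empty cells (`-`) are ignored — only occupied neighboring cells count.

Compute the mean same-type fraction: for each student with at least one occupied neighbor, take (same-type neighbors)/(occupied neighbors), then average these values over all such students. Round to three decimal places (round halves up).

Row 0: (0,0)@ 0/2 · (0,1)% 2/4 · (0,2)@ 2/5 · (0,3)@ 3/4 · (0,4)@ 2/3 · (0,5)% 0/3 · (0,6)@ 1/2
Row 1: (1,1)% 4/7 · (1,2)% 3/7 · (1,3)@ 3/6 · (1,6)@ 2/3
Row 2: (2,0)% 2/3 · (2,1)@ 0/5 · (2,2)% 3/5 · (2,4)% 0/3 · (2,6)@ 3/3
Row 3: (3,1)% 2/3 · (3,4)@ 1/2 · (3,5)@ 3/4 · (3,6)@ 2/2
Sum over 20 students: 0/2 + 2/4 + 2/5 + 3/4 + 2/3 + 0/3 + 1/2 + 4/7 + 3/7 + 3/6 + 2/3 + 2/3 + 0/5 + 3/5 + 0/3 + 3/3 + 2/3 + 1/2 + 3/4 + 2/2 = 61/6; mean = 61/6 ÷ 20 = 61/120 = 0.508333… → 0.508.

0.508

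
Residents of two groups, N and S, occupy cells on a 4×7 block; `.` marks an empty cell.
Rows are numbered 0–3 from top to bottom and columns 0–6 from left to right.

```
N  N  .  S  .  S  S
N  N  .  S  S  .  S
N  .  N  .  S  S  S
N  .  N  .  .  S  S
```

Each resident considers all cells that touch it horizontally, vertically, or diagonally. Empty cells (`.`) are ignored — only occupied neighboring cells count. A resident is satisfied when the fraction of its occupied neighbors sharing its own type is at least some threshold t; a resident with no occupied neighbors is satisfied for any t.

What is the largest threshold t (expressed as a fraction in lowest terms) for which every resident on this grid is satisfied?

(0,0)N 3/3
(0,1)N 3/3
(0,3)S 2/2
(0,5)S 3/3
(0,6)S 2/2
(1,0)N 4/4
(1,1)N 5/5
(1,3)S 3/4
(1,4)S 5/5
(1,6)S 4/4
(2,0)N 3/3
(2,2)N 2/3
(2,4)S 4/4
(2,5)S 6/6
(2,6)S 4/4
(3,0)N 1/1
(3,2)N 1/1
(3,5)S 4/4
(3,6)S 3/3
The smallest same-type fraction is 2/3 at (2,2), which reduces to 2/3. Any threshold above that leaves this resident unsatisfied.

2/3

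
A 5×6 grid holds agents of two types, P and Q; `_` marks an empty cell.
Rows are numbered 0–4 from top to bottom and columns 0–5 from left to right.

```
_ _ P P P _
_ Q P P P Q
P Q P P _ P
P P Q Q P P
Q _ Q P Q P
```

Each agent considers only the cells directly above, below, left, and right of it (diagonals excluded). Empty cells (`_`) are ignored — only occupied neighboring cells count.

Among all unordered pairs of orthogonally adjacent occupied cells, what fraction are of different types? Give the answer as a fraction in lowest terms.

Scan each occupied cell's neighbors to the right and below so each pair is counted once.
Row 0: P(0,2)–P(0,3)= P(0,2)–P(1,2)= P(0,3)–P(0,4)= P(0,3)–P(1,3)= P(0,4)–P(1,4)=  → 0/5 unlike.
Row 1: Q(1,1)–P(1,2)≠ Q(1,1)–Q(2,1)= P(1,2)–P(1,3)= P(1,2)–P(2,2)= P(1,3)–P(1,4)= P(1,3)–P(2,3)= P(1,4)–Q(1,5)≠ Q(1,5)–P(2,5)≠  → 3/8 unlike.
Row 2: P(2,0)–Q(2,1)≠ P(2,0)–P(3,0)= Q(2,1)–P(2,2)≠ Q(2,1)–P(3,1)≠ P(2,2)–P(2,3)= P(2,2)–Q(3,2)≠ P(2,3)–Q(3,3)≠ P(2,5)–P(3,5)=  → 5/8 unlike.
Row 3: P(3,0)–P(3,1)= P(3,0)–Q(4,0)≠ P(3,1)–Q(3,2)≠ Q(3,2)–Q(3,3)= Q(3,2)–Q(4,2)= Q(3,3)–P(3,4)≠ Q(3,3)–P(4,3)≠ P(3,4)–P(3,5)= P(3,4)–Q(4,4)≠ P(3,5)–P(4,5)=  → 5/10 unlike.
Row 4: Q(4,2)–P(4,3)≠ P(4,3)–Q(4,4)≠ Q(4,4)–P(4,5)≠  → 3/3 unlike.
Total adjacent occupied pairs: 34; unlike-type pairs: 16.
16/34 reduces to 8/17.

8/17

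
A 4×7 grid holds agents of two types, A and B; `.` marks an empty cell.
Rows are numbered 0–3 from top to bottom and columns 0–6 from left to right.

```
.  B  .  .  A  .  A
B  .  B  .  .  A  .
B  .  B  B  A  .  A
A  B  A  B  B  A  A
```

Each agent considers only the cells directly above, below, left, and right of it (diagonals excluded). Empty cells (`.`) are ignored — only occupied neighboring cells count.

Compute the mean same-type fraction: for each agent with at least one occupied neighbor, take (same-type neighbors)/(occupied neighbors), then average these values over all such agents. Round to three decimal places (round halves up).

0.524

Row 0: (0,1)B — no occupied neighbors · (0,4)A — no occupied neighbors · (0,6)A — no occupied neighbors
Row 1: (1,0)B 1/1 · (1,2)B 1/1 · (1,5)A — no occupied neighbors
Row 2: (2,0)B 1/2 · (2,2)B 2/3 · (2,3)B 2/3 · (2,4)A 0/2 · (2,6)A 1/1
Row 3: (3,0)A 0/2 · (3,1)B 0/2 · (3,2)A 0/3 · (3,3)B 2/3 · (3,4)B 1/3 · (3,5)A 1/2 · (3,6)A 2/2
Sum over 14 agents: 1/1 + 1/1 + 1/2 + 2/3 + 2/3 + 0/2 + 1/1 + 0/2 + 0/2 + 0/3 + 2/3 + 1/3 + 1/2 + 2/2 = 22/3; mean = 22/3 ÷ 14 = 11/21 = 0.523809… → 0.524.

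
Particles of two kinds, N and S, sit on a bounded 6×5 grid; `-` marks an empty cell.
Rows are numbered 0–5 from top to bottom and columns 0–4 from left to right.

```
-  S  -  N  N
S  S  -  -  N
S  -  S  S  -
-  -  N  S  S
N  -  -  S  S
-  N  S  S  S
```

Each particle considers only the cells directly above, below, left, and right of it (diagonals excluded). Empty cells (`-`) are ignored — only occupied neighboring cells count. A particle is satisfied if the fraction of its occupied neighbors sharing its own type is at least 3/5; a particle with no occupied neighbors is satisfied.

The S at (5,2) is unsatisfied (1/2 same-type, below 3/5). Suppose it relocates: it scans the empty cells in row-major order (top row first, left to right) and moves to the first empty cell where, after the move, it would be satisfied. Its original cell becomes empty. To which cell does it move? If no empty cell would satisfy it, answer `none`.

Vacating (5,2). Empty cells in order:
  (0,0): 2/2 same-type → satisfied — stop here.

(0,0)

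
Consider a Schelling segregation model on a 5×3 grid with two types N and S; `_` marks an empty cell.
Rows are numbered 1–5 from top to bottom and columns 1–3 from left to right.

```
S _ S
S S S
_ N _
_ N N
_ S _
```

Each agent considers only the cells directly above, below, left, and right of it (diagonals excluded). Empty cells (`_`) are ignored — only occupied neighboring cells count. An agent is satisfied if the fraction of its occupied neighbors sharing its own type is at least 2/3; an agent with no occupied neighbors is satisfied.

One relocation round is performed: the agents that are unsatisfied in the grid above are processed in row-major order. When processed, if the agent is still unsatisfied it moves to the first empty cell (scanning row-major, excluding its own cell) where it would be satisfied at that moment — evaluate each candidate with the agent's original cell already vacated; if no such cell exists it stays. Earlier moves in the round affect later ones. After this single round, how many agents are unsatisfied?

0

Initially unsatisfied (in order): (3,2), (5,2).
  (3,2) → (4,1).
  (5,2) → (1,2).
Resulting grid:
S S S
S S S
_ _ _
N N N
_ _ _
All satisfied now.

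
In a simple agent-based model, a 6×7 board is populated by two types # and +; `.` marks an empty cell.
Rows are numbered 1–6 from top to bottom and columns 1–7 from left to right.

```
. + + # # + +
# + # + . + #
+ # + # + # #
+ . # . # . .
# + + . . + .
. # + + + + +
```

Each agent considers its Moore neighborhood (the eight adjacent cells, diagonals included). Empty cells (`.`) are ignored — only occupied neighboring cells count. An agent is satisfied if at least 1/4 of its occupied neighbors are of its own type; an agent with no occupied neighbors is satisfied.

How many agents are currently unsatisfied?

(1,2)+ 2/4 ✓
(1,3)+ 3/5 ✓
(1,4)# 2/4 ✓
(1,5)# 1/4 ✓
(1,6)+ 2/4 ✓
(1,7)+ 2/3 ✓
(2,1)# 1/4 ✓
(2,2)+ 4/7 ✓
(2,3)# 3/8 ✓
(2,4)+ 3/7 ✓
(2,6)+ 3/7 ✓
(2,7)# 2/5 ✓
(3,1)+ 2/4 ✓
(3,2)# 3/7 ✓
(3,3)+ 2/6 ✓
(3,4)# 3/6 ✓
(3,5)+ 2/5 ✓
(3,6)# 3/5 ✓
(3,7)# 2/3 ✓
(4,1)+ 2/4 ✓
(4,3)# 2/5 ✓
(4,5)# 2/4 ✓
(5,1)# 1/3 ✓
(5,2)+ 3/6 ✓
(5,3)+ 3/5 ✓
(5,6)+ 3/4 ✓
(6,2)# 1/4 ✓
(6,3)+ 3/4 ✓
(6,4)+ 3/3 ✓
(6,5)+ 3/3 ✓
(6,6)+ 3/3 ✓
(6,7)+ 2/2 ✓
Every one meets the threshold.

0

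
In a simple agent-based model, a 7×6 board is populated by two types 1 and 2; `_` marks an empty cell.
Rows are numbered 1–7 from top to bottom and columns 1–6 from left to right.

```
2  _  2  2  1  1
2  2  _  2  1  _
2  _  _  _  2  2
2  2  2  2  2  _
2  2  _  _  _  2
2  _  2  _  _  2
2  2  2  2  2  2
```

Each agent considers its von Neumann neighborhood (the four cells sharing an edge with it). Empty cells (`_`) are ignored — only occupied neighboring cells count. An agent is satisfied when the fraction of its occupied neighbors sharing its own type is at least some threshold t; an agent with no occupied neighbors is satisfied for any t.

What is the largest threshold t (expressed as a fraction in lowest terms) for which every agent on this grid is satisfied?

Row 1: (1,1)2 1/1 · (1,3)2 1/1 · (1,4)2 2/3 · (1,5)1 2/3 · (1,6)1 1/1
Row 2: (2,1)2 3/3 · (2,2)2 1/1 · (2,4)2 1/2 · (2,5)1 1/3
Row 3: (3,1)2 2/2 · (3,5)2 2/3 · (3,6)2 1/1
Row 4: (4,1)2 3/3 · (4,2)2 3/3 · (4,3)2 2/2 · (4,4)2 2/2 · (4,5)2 2/2
Row 5: (5,1)2 3/3 · (5,2)2 2/2 · (5,6)2 1/1
Row 6: (6,1)2 2/2 · (6,3)2 1/1 · (6,6)2 2/2
Row 7: (7,1)2 2/2 · (7,2)2 2/2 · (7,3)2 3/3 · (7,4)2 2/2 · (7,5)2 2/2 · (7,6)2 2/2
The smallest same-type fraction is 1/3 at (2,5), which reduces to 1/3. Any threshold above that leaves this agent unsatisfied.

1/3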